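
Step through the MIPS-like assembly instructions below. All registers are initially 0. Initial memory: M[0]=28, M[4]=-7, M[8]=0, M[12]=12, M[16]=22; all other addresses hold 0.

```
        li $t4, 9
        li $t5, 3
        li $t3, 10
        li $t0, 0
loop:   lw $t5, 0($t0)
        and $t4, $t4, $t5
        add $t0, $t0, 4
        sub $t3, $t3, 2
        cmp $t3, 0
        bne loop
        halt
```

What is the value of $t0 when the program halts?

20

$t4=9
$t5=3
$t3=10
$t0=0
$t5=M[0]=28
$t4=9&28=8
$t0=0+4=4
$t3=10-2=8
cmp $t3, 0  (cmp 8,0)
bne loop: taken
$t5=M[4]=-7
$t4=8&(-7)=8
$t0=4+4=8
$t3=8-2=6
cmp $t3, 0  (cmp 6,0)
bne loop: taken
$t5=M[8]=0
$t4=8&0=0
$t0=8+4=12
$t3=6-2=4
cmp $t3, 0  (cmp 4,0)
bne loop: taken
$t5=M[12]=12
$t4=0&12=0
$t0=12+4=16
$t3=4-2=2
cmp $t3, 0  (cmp 2,0)
bne loop: taken
$t5=M[16]=22
$t4=0&22=0
$t0=16+4=20
$t3=2-2=0
cmp $t3, 0  (cmp 0,0)
bne loop: not taken
halt.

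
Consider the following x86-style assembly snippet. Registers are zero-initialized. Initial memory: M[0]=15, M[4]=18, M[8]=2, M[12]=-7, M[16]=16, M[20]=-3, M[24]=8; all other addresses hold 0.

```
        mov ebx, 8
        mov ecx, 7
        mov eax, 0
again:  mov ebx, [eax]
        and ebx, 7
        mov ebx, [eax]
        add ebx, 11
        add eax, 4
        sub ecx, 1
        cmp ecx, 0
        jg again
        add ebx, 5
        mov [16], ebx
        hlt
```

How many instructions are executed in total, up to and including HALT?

62

after mov ebx, 8: ebx=8
after mov ecx, 7: ecx=7
after mov eax, 0: eax=0
after mov ebx, [eax]: ebx=M[0]=15
after and ebx, 7: ebx=15&7=7
after mov ebx, [eax]: ebx=M[0]=15
after add ebx, 11: ebx=15+11=26
after add eax, 4: eax=0+4=4
after sub ecx, 1: ecx=7-1=6
cmp ecx, 0  (cmp 6,0)
jg again: taken
after mov ebx, [eax]: ebx=M[4]=18
after and ebx, 7: ebx=18&7=2
after mov ebx, [eax]: ebx=M[4]=18
after add ebx, 11: ebx=18+11=29
after add eax, 4: eax=4+4=8
after sub ecx, 1: ecx=6-1=5
cmp ecx, 0  (cmp 5,0)
jg again: taken
after mov ebx, [eax]: ebx=M[8]=2
after and ebx, 7: ebx=2&7=2
after mov ebx, [eax]: ebx=M[8]=2
after add ebx, 11: ebx=2+11=13
after add eax, 4: eax=8+4=12
after sub ecx, 1: ecx=5-1=4
cmp ecx, 0  (cmp 4,0)
jg again: taken
after mov ebx, [eax]: ebx=M[12]=-7
after and ebx, 7: ebx=(-7)&7=1
after mov ebx, [eax]: ebx=M[12]=-7
after add ebx, 11: ebx=(-7)+11=4
after add eax, 4: eax=12+4=16
after sub ecx, 1: ecx=4-1=3
cmp ecx, 0  (cmp 3,0)
jg again: taken
after mov ebx, [eax]: ebx=M[16]=16
after and ebx, 7: ebx=16&7=0
after mov ebx, [eax]: ebx=M[16]=16
after add ebx, 11: ebx=16+11=27
after add eax, 4: eax=16+4=20
after sub ecx, 1: ecx=3-1=2
cmp ecx, 0  (cmp 2,0)
jg again: taken
after mov ebx, [eax]: ebx=M[20]=-3
after and ebx, 7: ebx=(-3)&7=5
after mov ebx, [eax]: ebx=M[20]=-3
after add ebx, 11: ebx=(-3)+11=8
after add eax, 4: eax=20+4=24
after sub ecx, 1: ecx=2-1=1
cmp ecx, 0  (cmp 1,0)
jg again: taken
after mov ebx, [eax]: ebx=M[24]=8
after and ebx, 7: ebx=8&7=0
after mov ebx, [eax]: ebx=M[24]=8
after add ebx, 11: ebx=8+11=19
after add eax, 4: eax=24+4=28
after sub ecx, 1: ecx=1-1=0
cmp ecx, 0  (cmp 0,0)
jg again: not taken
after add ebx, 5: ebx=19+5=24
mov [16], ebx → M[16]=24
halt.
Total executed instructions: 62.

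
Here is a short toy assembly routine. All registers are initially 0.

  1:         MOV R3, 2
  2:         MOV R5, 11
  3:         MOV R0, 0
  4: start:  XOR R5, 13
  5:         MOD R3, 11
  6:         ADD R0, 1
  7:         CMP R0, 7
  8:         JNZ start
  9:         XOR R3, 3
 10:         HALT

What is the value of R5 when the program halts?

after MOV R3, 2: R3=2
after MOV R5, 11: R5=11
after MOV R0, 0: R0=0
after XOR R5, 13: R5=11^13=6
after MOD R3, 11: R3=2%11=2
after ADD R0, 1: R0=0+1=1
CMP R0, 7  (cmp 1,7)
JNZ start: taken
after XOR R5, 13: R5=6^13=11
after MOD R3, 11: R3=2%11=2
after ADD R0, 1: R0=1+1=2
CMP R0, 7  (cmp 2,7)
JNZ start: taken
after XOR R5, 13: R5=11^13=6
after MOD R3, 11: R3=2%11=2
after ADD R0, 1: R0=2+1=3
CMP R0, 7  (cmp 3,7)
JNZ start: taken
after XOR R5, 13: R5=6^13=11
after MOD R3, 11: R3=2%11=2
after ADD R0, 1: R0=3+1=4
CMP R0, 7  (cmp 4,7)
JNZ start: taken
after XOR R5, 13: R5=11^13=6
after MOD R3, 11: R3=2%11=2
after ADD R0, 1: R0=4+1=5
CMP R0, 7  (cmp 5,7)
JNZ start: taken
after XOR R5, 13: R5=6^13=11
after MOD R3, 11: R3=2%11=2
after ADD R0, 1: R0=5+1=6
CMP R0, 7  (cmp 6,7)
JNZ start: taken
after XOR R5, 13: R5=11^13=6
after MOD R3, 11: R3=2%11=2
after ADD R0, 1: R0=6+1=7
CMP R0, 7  (cmp 7,7)
JNZ start: not taken
after XOR R3, 3: R3=2^3=1
halt.

6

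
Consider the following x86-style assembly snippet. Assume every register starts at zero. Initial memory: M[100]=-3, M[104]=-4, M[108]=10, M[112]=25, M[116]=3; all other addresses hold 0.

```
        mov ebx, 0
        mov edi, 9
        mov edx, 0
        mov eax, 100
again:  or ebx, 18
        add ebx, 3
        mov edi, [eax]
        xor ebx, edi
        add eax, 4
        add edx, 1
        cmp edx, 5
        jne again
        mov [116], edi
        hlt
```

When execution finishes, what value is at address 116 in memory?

3

mov ebx, 0 → ebx=0
mov edi, 9 → edi=9
mov edx, 0 → edx=0
mov eax, 100 → eax=100
or ebx, 18 → ebx=0|18=18
add ebx, 3 → ebx=18+3=21
mov edi, [eax] → edi=M[100]=-3
xor ebx, edi → ebx=21^(-3)=-24
add eax, 4 → eax=100+4=104
add edx, 1 → edx=0+1=1
cmp edx, 5  (cmp 1,5)
jne again: taken
or ebx, 18 → ebx=(-24)|18=-6
add ebx, 3 → ebx=(-6)+3=-3
mov edi, [eax] → edi=M[104]=-4
xor ebx, edi → ebx=(-3)^(-4)=1
add eax, 4 → eax=104+4=108
add edx, 1 → edx=1+1=2
cmp edx, 5  (cmp 2,5)
jne again: taken
or ebx, 18 → ebx=1|18=19
add ebx, 3 → ebx=19+3=22
mov edi, [eax] → edi=M[108]=10
xor ebx, edi → ebx=22^10=28
add eax, 4 → eax=108+4=112
add edx, 1 → edx=2+1=3
cmp edx, 5  (cmp 3,5)
jne again: taken
or ebx, 18 → ebx=28|18=30
add ebx, 3 → ebx=30+3=33
mov edi, [eax] → edi=M[112]=25
xor ebx, edi → ebx=33^25=56
add eax, 4 → eax=112+4=116
add edx, 1 → edx=3+1=4
cmp edx, 5  (cmp 4,5)
jne again: taken
or ebx, 18 → ebx=56|18=58
add ebx, 3 → ebx=58+3=61
mov edi, [eax] → edi=M[116]=3
xor ebx, edi → ebx=61^3=62
add eax, 4 → eax=116+4=120
add edx, 1 → edx=4+1=5
cmp edx, 5  (cmp 5,5)
jne again: not taken
mov [116], edi → M[116]=3
halt.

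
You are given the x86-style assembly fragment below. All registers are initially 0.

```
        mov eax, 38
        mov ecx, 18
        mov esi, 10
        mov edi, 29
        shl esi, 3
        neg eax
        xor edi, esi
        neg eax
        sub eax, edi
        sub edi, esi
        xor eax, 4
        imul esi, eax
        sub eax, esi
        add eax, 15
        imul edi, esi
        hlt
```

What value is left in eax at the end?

eax=38
ecx=18
esi=10
edi=29
esi=10<<3=80
eax=-(38)=-38
edi=29^80=77
eax=-(-38)=38
eax=38-77=-39
edi=77-80=-3
eax=(-39)^4=-35
esi=80*(-35)=-2800
eax=(-35)-(-2800)=2765
eax=2765+15=2780
edi=(-3)*(-2800)=8400
halt.

2780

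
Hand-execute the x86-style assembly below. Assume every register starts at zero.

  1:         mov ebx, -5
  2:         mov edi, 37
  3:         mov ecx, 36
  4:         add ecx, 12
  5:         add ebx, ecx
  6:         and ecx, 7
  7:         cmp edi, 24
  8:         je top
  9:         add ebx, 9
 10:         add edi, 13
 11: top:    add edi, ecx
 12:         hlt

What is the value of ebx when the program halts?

after mov ebx, -5: ebx=-5
after mov edi, 37: edi=37
after mov ecx, 36: ecx=36
after add ecx, 12: ecx=36+12=48
after add ebx, ecx: ebx=(-5)+48=43
after and ecx, 7: ecx=48&7=0
cmp edi, 24  (cmp 37,24)
je top: not taken
after add ebx, 9: ebx=43+9=52
after add edi, 13: edi=37+13=50
after add edi, ecx: edi=50+0=50
halt.

52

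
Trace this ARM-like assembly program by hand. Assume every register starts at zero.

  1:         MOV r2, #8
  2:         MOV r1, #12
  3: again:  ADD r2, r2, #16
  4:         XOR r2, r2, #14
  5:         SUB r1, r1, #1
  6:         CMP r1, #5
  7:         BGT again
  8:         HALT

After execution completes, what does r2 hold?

MOV r2, #8 → r2=8
MOV r1, #12 → r1=12
ADD r2, r2, #16 → r2=8+16=24
XOR r2, r2, #14 → r2=24^14=22
SUB r1, r1, #1 → r1=12-1=11
CMP r1, #5  (cmp 11,5)
BGT again: taken
ADD r2, r2, #16 → r2=22+16=38
XOR r2, r2, #14 → r2=38^14=40
SUB r1, r1, #1 → r1=11-1=10
CMP r1, #5  (cmp 10,5)
BGT again: taken
ADD r2, r2, #16 → r2=40+16=56
XOR r2, r2, #14 → r2=56^14=54
SUB r1, r1, #1 → r1=10-1=9
CMP r1, #5  (cmp 9,5)
BGT again: taken
ADD r2, r2, #16 → r2=54+16=70
XOR r2, r2, #14 → r2=70^14=72
SUB r1, r1, #1 → r1=9-1=8
CMP r1, #5  (cmp 8,5)
BGT again: taken
ADD r2, r2, #16 → r2=72+16=88
XOR r2, r2, #14 → r2=88^14=86
SUB r1, r1, #1 → r1=8-1=7
CMP r1, #5  (cmp 7,5)
BGT again: taken
ADD r2, r2, #16 → r2=86+16=102
XOR r2, r2, #14 → r2=102^14=104
SUB r1, r1, #1 → r1=7-1=6
CMP r1, #5  (cmp 6,5)
BGT again: taken
ADD r2, r2, #16 → r2=104+16=120
XOR r2, r2, #14 → r2=120^14=118
SUB r1, r1, #1 → r1=6-1=5
CMP r1, #5  (cmp 5,5)
BGT again: not taken
halt.

118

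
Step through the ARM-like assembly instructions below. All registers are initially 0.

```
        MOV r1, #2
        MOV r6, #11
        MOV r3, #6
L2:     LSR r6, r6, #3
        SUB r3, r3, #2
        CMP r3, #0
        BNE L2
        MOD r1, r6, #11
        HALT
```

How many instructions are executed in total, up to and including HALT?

17

r1=2
r6=11
r3=6
r6=11>>3=1
r3=6-2=4
CMP r3, #0  (cmp 4,0)
BNE L2: taken
r6=1>>3=0
r3=4-2=2
CMP r3, #0  (cmp 2,0)
BNE L2: taken
r6=0>>3=0
r3=2-2=0
CMP r3, #0  (cmp 0,0)
BNE L2: not taken
r1=0%11=0
halt.
Total executed instructions: 17.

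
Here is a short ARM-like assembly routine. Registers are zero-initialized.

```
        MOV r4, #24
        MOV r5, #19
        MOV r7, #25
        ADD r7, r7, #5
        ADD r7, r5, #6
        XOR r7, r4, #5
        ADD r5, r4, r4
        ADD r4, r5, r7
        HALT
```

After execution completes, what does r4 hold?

after MOV r4, #24: r4=24
after MOV r5, #19: r5=19
after MOV r7, #25: r7=25
after ADD r7, r7, #5: r7=25+5=30
after ADD r7, r5, #6: r7=19+6=25
after XOR r7, r4, #5: r7=24^5=29
after ADD r5, r4, r4: r5=24+24=48
after ADD r4, r5, r7: r4=48+29=77
halt.

77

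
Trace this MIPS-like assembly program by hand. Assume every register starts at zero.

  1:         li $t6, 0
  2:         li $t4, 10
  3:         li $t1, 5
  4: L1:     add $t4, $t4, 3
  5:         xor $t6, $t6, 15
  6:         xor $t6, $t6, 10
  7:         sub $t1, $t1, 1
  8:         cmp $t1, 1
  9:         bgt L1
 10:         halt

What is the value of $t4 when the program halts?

after li $t6, 0: $t6=0
after li $t4, 10: $t4=10
after li $t1, 5: $t1=5
after add $t4, $t4, 3: $t4=10+3=13
after xor $t6, $t6, 15: $t6=0^15=15
after xor $t6, $t6, 10: $t6=15^10=5
after sub $t1, $t1, 1: $t1=5-1=4
cmp $t1, 1  (cmp 4,1)
bgt L1: taken
after add $t4, $t4, 3: $t4=13+3=16
after xor $t6, $t6, 15: $t6=5^15=10
after xor $t6, $t6, 10: $t6=10^10=0
after sub $t1, $t1, 1: $t1=4-1=3
cmp $t1, 1  (cmp 3,1)
bgt L1: taken
after add $t4, $t4, 3: $t4=16+3=19
after xor $t6, $t6, 15: $t6=0^15=15
after xor $t6, $t6, 10: $t6=15^10=5
after sub $t1, $t1, 1: $t1=3-1=2
cmp $t1, 1  (cmp 2,1)
bgt L1: taken
after add $t4, $t4, 3: $t4=19+3=22
after xor $t6, $t6, 15: $t6=5^15=10
after xor $t6, $t6, 10: $t6=10^10=0
after sub $t1, $t1, 1: $t1=2-1=1
cmp $t1, 1  (cmp 1,1)
bgt L1: not taken
halt.

22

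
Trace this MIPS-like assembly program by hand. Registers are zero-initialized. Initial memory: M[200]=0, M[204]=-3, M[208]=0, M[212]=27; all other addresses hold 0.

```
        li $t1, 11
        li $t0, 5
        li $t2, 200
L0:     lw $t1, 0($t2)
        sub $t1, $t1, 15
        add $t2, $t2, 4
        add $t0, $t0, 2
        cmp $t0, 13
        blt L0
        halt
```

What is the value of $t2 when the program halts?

after li $t1, 11: $t1=11
after li $t0, 5: $t0=5
after li $t2, 200: $t2=200
after lw $t1, 0($t2): $t1=M[200]=0
after sub $t1, $t1, 15: $t1=0-15=-15
after add $t2, $t2, 4: $t2=200+4=204
after add $t0, $t0, 2: $t0=5+2=7
cmp $t0, 13  (cmp 7,13)
blt L0: taken
after lw $t1, 0($t2): $t1=M[204]=-3
after sub $t1, $t1, 15: $t1=(-3)-15=-18
after add $t2, $t2, 4: $t2=204+4=208
after add $t0, $t0, 2: $t0=7+2=9
cmp $t0, 13  (cmp 9,13)
blt L0: taken
after lw $t1, 0($t2): $t1=M[208]=0
after sub $t1, $t1, 15: $t1=0-15=-15
after add $t2, $t2, 4: $t2=208+4=212
after add $t0, $t0, 2: $t0=9+2=11
cmp $t0, 13  (cmp 11,13)
blt L0: taken
after lw $t1, 0($t2): $t1=M[212]=27
after sub $t1, $t1, 15: $t1=27-15=12
after add $t2, $t2, 4: $t2=212+4=216
after add $t0, $t0, 2: $t0=11+2=13
cmp $t0, 13  (cmp 13,13)
blt L0: not taken
halt.

216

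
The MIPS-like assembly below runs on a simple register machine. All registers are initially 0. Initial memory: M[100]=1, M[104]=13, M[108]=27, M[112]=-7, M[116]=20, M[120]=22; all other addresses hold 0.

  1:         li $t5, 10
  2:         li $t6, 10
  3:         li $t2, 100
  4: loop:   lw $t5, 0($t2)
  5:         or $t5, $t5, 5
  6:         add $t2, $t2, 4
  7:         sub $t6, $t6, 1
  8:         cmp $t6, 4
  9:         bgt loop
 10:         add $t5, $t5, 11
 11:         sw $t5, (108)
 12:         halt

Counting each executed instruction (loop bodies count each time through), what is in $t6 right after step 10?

9

$t5=10
$t6=10
$t2=100
$t5=M[100]=1
$t5=1|5=5
$t2=100+4=104
$t6=10-1=9
cmp $t6, 4  (cmp 9,4)
bgt loop: taken
$t5=M[104]=13
After step 10: $t6 = 9.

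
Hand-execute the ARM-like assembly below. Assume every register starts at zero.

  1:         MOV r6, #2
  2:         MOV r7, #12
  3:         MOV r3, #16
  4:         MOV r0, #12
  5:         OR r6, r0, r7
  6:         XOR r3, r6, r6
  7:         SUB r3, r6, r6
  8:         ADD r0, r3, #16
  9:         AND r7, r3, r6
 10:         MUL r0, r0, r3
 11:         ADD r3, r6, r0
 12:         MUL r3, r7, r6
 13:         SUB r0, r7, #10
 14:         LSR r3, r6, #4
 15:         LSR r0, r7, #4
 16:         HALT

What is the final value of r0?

after MOV r6, #2: r6=2
after MOV r7, #12: r7=12
after MOV r3, #16: r3=16
after MOV r0, #12: r0=12
after OR r6, r0, r7: r6=12|12=12
after XOR r3, r6, r6: r3=12^12=0
after SUB r3, r6, r6: r3=12-12=0
after ADD r0, r3, #16: r0=0+16=16
after AND r7, r3, r6: r7=0&12=0
after MUL r0, r0, r3: r0=16*0=0
after ADD r3, r6, r0: r3=12+0=12
after MUL r3, r7, r6: r3=0*12=0
after SUB r0, r7, #10: r0=0-10=-10
after LSR r3, r6, #4: r3=12>>4=0
after LSR r0, r7, #4: r0=0>>4=0
halt.

0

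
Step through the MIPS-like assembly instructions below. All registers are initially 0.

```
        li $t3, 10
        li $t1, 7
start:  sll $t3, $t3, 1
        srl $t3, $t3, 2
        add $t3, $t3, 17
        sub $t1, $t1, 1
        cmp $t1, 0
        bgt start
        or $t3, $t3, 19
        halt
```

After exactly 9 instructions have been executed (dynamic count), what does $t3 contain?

44

li $t3, 10 → $t3=10
li $t1, 7 → $t1=7
sll $t3, $t3, 1 → $t3=10<<1=20
srl $t3, $t3, 2 → $t3=20>>2=5
add $t3, $t3, 17 → $t3=5+17=22
sub $t1, $t1, 1 → $t1=7-1=6
cmp $t1, 0  (cmp 6,0)
bgt start: taken
sll $t3, $t3, 1 → $t3=22<<1=44
After step 9: $t3 = 44.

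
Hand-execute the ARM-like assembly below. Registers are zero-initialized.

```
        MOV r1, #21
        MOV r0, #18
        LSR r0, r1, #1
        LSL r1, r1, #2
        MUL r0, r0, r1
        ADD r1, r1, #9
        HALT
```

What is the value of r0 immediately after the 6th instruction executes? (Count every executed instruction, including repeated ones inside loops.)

MOV r1, #21 → r1=21
MOV r0, #18 → r0=18
LSR r0, r1, #1 → r0=21>>1=10
LSL r1, r1, #2 → r1=21<<2=84
MUL r0, r0, r1 → r0=10*84=840
ADD r1, r1, #9 → r1=84+9=93
After step 6: r0 = 840.

840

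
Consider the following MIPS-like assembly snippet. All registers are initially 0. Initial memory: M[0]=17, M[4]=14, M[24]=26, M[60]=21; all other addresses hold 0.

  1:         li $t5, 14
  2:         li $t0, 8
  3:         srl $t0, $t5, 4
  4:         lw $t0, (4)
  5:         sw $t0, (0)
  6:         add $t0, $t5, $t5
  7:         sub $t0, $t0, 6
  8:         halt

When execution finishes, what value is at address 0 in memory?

after li $t5, 14: $t5=14
after li $t0, 8: $t0=8
after srl $t0, $t5, 4: $t0=14>>4=0
after lw $t0, (4): $t0=M[4]=14
sw $t0, (0) → M[0]=14
after add $t0, $t5, $t5: $t0=14+14=28
after sub $t0, $t0, 6: $t0=28-6=22
halt.

14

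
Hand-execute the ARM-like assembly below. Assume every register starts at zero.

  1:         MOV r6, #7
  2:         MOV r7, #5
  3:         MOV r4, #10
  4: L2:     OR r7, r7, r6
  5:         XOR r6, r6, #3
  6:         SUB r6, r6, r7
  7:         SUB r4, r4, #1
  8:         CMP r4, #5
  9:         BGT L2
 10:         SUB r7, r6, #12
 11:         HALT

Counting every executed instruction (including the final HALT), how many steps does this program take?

35

r6=7
r7=5
r4=10
r7=5|7=7
r6=7^3=4
r6=4-7=-3
r4=10-1=9
CMP r4, #5  (cmp 9,5)
BGT L2: taken
r7=7|(-3)=-1
r6=(-3)^3=-2
r6=(-2)-(-1)=-1
r4=9-1=8
CMP r4, #5  (cmp 8,5)
BGT L2: taken
r7=(-1)|(-1)=-1
r6=(-1)^3=-4
r6=(-4)-(-1)=-3
r4=8-1=7
CMP r4, #5  (cmp 7,5)
BGT L2: taken
r7=(-1)|(-3)=-1
r6=(-3)^3=-2
r6=(-2)-(-1)=-1
r4=7-1=6
CMP r4, #5  (cmp 6,5)
BGT L2: taken
r7=(-1)|(-1)=-1
r6=(-1)^3=-4
r6=(-4)-(-1)=-3
r4=6-1=5
CMP r4, #5  (cmp 5,5)
BGT L2: not taken
r7=(-3)-12=-15
halt.
Total executed instructions: 35.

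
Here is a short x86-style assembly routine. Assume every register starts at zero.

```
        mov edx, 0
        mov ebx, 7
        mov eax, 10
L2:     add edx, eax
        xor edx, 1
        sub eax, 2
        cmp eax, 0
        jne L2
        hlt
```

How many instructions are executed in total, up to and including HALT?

29

edx=0
ebx=7
eax=10
edx=0+10=10
edx=10^1=11
eax=10-2=8
cmp eax, 0  (cmp 8,0)
jne L2: taken
edx=11+8=19
edx=19^1=18
eax=8-2=6
cmp eax, 0  (cmp 6,0)
jne L2: taken
edx=18+6=24
edx=24^1=25
eax=6-2=4
cmp eax, 0  (cmp 4,0)
jne L2: taken
edx=25+4=29
edx=29^1=28
eax=4-2=2
cmp eax, 0  (cmp 2,0)
jne L2: taken
edx=28+2=30
edx=30^1=31
eax=2-2=0
cmp eax, 0  (cmp 0,0)
jne L2: not taken
halt.
Total executed instructions: 29.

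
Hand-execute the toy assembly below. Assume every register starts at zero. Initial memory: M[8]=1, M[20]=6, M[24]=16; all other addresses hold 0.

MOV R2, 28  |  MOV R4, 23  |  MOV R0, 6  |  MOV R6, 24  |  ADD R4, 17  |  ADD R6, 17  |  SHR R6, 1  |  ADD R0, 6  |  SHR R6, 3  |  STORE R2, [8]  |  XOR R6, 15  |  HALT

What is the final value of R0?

12

MOV R2, 28 → R2=28
MOV R4, 23 → R4=23
MOV R0, 6 → R0=6
MOV R6, 24 → R6=24
ADD R4, 17 → R4=23+17=40
ADD R6, 17 → R6=24+17=41
SHR R6, 1 → R6=41>>1=20
ADD R0, 6 → R0=6+6=12
SHR R6, 3 → R6=20>>3=2
STORE R2, [8] → M[8]=28
XOR R6, 15 → R6=2^15=13
halt.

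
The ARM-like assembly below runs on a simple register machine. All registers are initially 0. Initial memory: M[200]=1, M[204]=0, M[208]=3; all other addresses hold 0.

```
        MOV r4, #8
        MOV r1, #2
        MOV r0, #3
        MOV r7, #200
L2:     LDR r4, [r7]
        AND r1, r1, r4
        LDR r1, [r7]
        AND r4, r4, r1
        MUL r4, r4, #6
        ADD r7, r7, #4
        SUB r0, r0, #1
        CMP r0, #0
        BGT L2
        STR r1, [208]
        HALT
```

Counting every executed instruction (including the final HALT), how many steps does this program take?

33

MOV r4, #8 → r4=8
MOV r1, #2 → r1=2
MOV r0, #3 → r0=3
MOV r7, #200 → r7=200
LDR r4, [r7] → r4=M[200]=1
AND r1, r1, r4 → r1=2&1=0
LDR r1, [r7] → r1=M[200]=1
AND r4, r4, r1 → r4=1&1=1
MUL r4, r4, #6 → r4=1*6=6
ADD r7, r7, #4 → r7=200+4=204
SUB r0, r0, #1 → r0=3-1=2
CMP r0, #0  (cmp 2,0)
BGT L2: taken
LDR r4, [r7] → r4=M[204]=0
AND r1, r1, r4 → r1=1&0=0
LDR r1, [r7] → r1=M[204]=0
AND r4, r4, r1 → r4=0&0=0
MUL r4, r4, #6 → r4=0*6=0
ADD r7, r7, #4 → r7=204+4=208
SUB r0, r0, #1 → r0=2-1=1
CMP r0, #0  (cmp 1,0)
BGT L2: taken
LDR r4, [r7] → r4=M[208]=3
AND r1, r1, r4 → r1=0&3=0
LDR r1, [r7] → r1=M[208]=3
AND r4, r4, r1 → r4=3&3=3
MUL r4, r4, #6 → r4=3*6=18
ADD r7, r7, #4 → r7=208+4=212
SUB r0, r0, #1 → r0=1-1=0
CMP r0, #0  (cmp 0,0)
BGT L2: not taken
STR r1, [208] → M[208]=3
halt.
Total executed instructions: 33.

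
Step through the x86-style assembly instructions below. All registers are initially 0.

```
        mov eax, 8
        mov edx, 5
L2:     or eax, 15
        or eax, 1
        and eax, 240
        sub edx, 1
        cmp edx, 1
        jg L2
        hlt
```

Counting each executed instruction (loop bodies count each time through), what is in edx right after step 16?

3

eax=8
edx=5
eax=8|15=15
eax=15|1=15
eax=15&240=0
edx=5-1=4
cmp edx, 1  (cmp 4,1)
jg L2: taken
eax=0|15=15
eax=15|1=15
eax=15&240=0
edx=4-1=3
cmp edx, 1  (cmp 3,1)
jg L2: taken
eax=0|15=15
eax=15|1=15
After step 16: edx = 3.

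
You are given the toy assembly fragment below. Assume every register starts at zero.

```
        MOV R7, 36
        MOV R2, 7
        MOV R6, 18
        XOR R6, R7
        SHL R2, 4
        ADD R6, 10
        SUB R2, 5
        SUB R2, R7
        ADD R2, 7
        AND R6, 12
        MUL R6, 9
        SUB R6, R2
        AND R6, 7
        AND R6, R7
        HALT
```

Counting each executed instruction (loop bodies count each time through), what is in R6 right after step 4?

54

after MOV R7, 36: R7=36
after MOV R2, 7: R2=7
after MOV R6, 18: R6=18
after XOR R6, R7: R6=18^36=54
After step 4: R6 = 54.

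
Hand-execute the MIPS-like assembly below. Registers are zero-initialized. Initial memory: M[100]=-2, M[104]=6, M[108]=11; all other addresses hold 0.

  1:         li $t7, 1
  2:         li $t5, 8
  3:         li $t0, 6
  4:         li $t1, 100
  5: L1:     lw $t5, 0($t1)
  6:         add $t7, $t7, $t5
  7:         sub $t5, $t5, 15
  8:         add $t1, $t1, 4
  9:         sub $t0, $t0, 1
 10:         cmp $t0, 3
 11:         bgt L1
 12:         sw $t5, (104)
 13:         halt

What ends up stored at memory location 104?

li $t7, 1 → $t7=1
li $t5, 8 → $t5=8
li $t0, 6 → $t0=6
li $t1, 100 → $t1=100
lw $t5, 0($t1) → $t5=M[100]=-2
add $t7, $t7, $t5 → $t7=1+(-2)=-1
sub $t5, $t5, 15 → $t5=(-2)-15=-17
add $t1, $t1, 4 → $t1=100+4=104
sub $t0, $t0, 1 → $t0=6-1=5
cmp $t0, 3  (cmp 5,3)
bgt L1: taken
lw $t5, 0($t1) → $t5=M[104]=6
add $t7, $t7, $t5 → $t7=(-1)+6=5
sub $t5, $t5, 15 → $t5=6-15=-9
add $t1, $t1, 4 → $t1=104+4=108
sub $t0, $t0, 1 → $t0=5-1=4
cmp $t0, 3  (cmp 4,3)
bgt L1: taken
lw $t5, 0($t1) → $t5=M[108]=11
add $t7, $t7, $t5 → $t7=5+11=16
sub $t5, $t5, 15 → $t5=11-15=-4
add $t1, $t1, 4 → $t1=108+4=112
sub $t0, $t0, 1 → $t0=4-1=3
cmp $t0, 3  (cmp 3,3)
bgt L1: not taken
sw $t5, (104) → M[104]=-4
halt.

-4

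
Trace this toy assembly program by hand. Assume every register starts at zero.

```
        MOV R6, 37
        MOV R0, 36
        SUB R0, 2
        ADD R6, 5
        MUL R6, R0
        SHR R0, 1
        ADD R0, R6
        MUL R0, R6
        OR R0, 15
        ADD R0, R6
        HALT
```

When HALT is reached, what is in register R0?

2064899

after MOV R6, 37: R6=37
after MOV R0, 36: R0=36
after SUB R0, 2: R0=36-2=34
after ADD R6, 5: R6=37+5=42
after MUL R6, R0: R6=42*34=1428
after SHR R0, 1: R0=34>>1=17
after ADD R0, R6: R0=17+1428=1445
after MUL R0, R6: R0=1445*1428=2063460
after OR R0, 15: R0=2063460|15=2063471
after ADD R0, R6: R0=2063471+1428=2064899
halt.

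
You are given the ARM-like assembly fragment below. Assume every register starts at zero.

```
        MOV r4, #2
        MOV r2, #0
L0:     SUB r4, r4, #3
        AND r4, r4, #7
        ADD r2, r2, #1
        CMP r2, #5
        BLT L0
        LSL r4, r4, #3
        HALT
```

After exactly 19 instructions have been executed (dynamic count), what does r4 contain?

r4=2
r2=0
r4=2-3=-1
r4=(-1)&7=7
r2=0+1=1
CMP r2, #5  (cmp 1,5)
BLT L0: taken
r4=7-3=4
r4=4&7=4
r2=1+1=2
CMP r2, #5  (cmp 2,5)
BLT L0: taken
r4=4-3=1
r4=1&7=1
r2=2+1=3
CMP r2, #5  (cmp 3,5)
BLT L0: taken
r4=1-3=-2
r4=(-2)&7=6
After step 19: r4 = 6.

6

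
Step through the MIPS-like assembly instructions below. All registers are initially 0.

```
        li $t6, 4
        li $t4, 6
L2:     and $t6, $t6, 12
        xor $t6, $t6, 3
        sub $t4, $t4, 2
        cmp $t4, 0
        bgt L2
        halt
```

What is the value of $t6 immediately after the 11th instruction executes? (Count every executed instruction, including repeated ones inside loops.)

7

after li $t6, 4: $t6=4
after li $t4, 6: $t4=6
after and $t6, $t6, 12: $t6=4&12=4
after xor $t6, $t6, 3: $t6=4^3=7
after sub $t4, $t4, 2: $t4=6-2=4
cmp $t4, 0  (cmp 4,0)
bgt L2: taken
after and $t6, $t6, 12: $t6=7&12=4
after xor $t6, $t6, 3: $t6=4^3=7
after sub $t4, $t4, 2: $t4=4-2=2
cmp $t4, 0  (cmp 2,0)
After step 11: $t6 = 7.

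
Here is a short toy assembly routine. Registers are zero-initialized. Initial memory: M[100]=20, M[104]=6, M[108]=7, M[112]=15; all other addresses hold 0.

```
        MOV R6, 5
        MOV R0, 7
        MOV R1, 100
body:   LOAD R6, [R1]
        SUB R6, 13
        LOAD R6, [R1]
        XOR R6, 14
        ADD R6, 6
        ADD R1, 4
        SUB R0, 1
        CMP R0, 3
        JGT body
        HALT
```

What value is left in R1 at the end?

MOV R6, 5 → R6=5
MOV R0, 7 → R0=7
MOV R1, 100 → R1=100
LOAD R6, [R1] → R6=M[100]=20
SUB R6, 13 → R6=20-13=7
LOAD R6, [R1] → R6=M[100]=20
XOR R6, 14 → R6=20^14=26
ADD R6, 6 → R6=26+6=32
ADD R1, 4 → R1=100+4=104
SUB R0, 1 → R0=7-1=6
CMP R0, 3  (cmp 6,3)
JGT body: taken
LOAD R6, [R1] → R6=M[104]=6
SUB R6, 13 → R6=6-13=-7
LOAD R6, [R1] → R6=M[104]=6
XOR R6, 14 → R6=6^14=8
ADD R6, 6 → R6=8+6=14
ADD R1, 4 → R1=104+4=108
SUB R0, 1 → R0=6-1=5
CMP R0, 3  (cmp 5,3)
JGT body: taken
LOAD R6, [R1] → R6=M[108]=7
SUB R6, 13 → R6=7-13=-6
LOAD R6, [R1] → R6=M[108]=7
XOR R6, 14 → R6=7^14=9
ADD R6, 6 → R6=9+6=15
ADD R1, 4 → R1=108+4=112
SUB R0, 1 → R0=5-1=4
CMP R0, 3  (cmp 4,3)
JGT body: taken
LOAD R6, [R1] → R6=M[112]=15
SUB R6, 13 → R6=15-13=2
LOAD R6, [R1] → R6=M[112]=15
XOR R6, 14 → R6=15^14=1
ADD R6, 6 → R6=1+6=7
ADD R1, 4 → R1=112+4=116
SUB R0, 1 → R0=4-1=3
CMP R0, 3  (cmp 3,3)
JGT body: not taken
halt.

116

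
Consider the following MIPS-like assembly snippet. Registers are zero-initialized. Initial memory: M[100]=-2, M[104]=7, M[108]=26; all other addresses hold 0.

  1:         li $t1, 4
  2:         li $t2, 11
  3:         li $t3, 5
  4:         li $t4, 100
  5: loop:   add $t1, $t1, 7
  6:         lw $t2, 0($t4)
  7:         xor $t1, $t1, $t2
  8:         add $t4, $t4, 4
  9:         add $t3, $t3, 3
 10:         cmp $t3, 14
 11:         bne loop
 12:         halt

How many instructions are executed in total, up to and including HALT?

$t1=4
$t2=11
$t3=5
$t4=100
$t1=4+7=11
$t2=M[100]=-2
$t1=11^(-2)=-11
$t4=100+4=104
$t3=5+3=8
cmp $t3, 14  (cmp 8,14)
bne loop: taken
$t1=(-11)+7=-4
$t2=M[104]=7
$t1=(-4)^7=-5
$t4=104+4=108
$t3=8+3=11
cmp $t3, 14  (cmp 11,14)
bne loop: taken
$t1=(-5)+7=2
$t2=M[108]=26
$t1=2^26=24
$t4=108+4=112
$t3=11+3=14
cmp $t3, 14  (cmp 14,14)
bne loop: not taken
halt.
Total executed instructions: 26.

26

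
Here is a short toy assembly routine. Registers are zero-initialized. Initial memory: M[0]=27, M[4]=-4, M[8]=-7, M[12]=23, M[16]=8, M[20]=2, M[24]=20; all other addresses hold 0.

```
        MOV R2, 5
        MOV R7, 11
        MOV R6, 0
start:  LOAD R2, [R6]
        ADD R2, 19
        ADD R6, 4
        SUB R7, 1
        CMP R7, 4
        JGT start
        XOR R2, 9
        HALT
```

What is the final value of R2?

R2=5
R7=11
R6=0
R2=M[0]=27
R2=27+19=46
R6=0+4=4
R7=11-1=10
CMP R7, 4  (cmp 10,4)
JGT start: taken
R2=M[4]=-4
R2=(-4)+19=15
R6=4+4=8
R7=10-1=9
CMP R7, 4  (cmp 9,4)
JGT start: taken
R2=M[8]=-7
R2=(-7)+19=12
R6=8+4=12
R7=9-1=8
CMP R7, 4  (cmp 8,4)
JGT start: taken
R2=M[12]=23
R2=23+19=42
R6=12+4=16
R7=8-1=7
CMP R7, 4  (cmp 7,4)
JGT start: taken
R2=M[16]=8
R2=8+19=27
R6=16+4=20
R7=7-1=6
CMP R7, 4  (cmp 6,4)
JGT start: taken
R2=M[20]=2
R2=2+19=21
R6=20+4=24
R7=6-1=5
CMP R7, 4  (cmp 5,4)
JGT start: taken
R2=M[24]=20
R2=20+19=39
R6=24+4=28
R7=5-1=4
CMP R7, 4  (cmp 4,4)
JGT start: not taken
R2=39^9=46
halt.

46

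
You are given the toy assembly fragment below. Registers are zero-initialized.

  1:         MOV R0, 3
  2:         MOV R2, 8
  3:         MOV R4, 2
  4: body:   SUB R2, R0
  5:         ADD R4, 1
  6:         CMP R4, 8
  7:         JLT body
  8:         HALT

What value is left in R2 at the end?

after MOV R0, 3: R0=3
after MOV R2, 8: R2=8
after MOV R4, 2: R4=2
after SUB R2, R0: R2=8-3=5
after ADD R4, 1: R4=2+1=3
CMP R4, 8  (cmp 3,8)
JLT body: taken
after SUB R2, R0: R2=5-3=2
after ADD R4, 1: R4=3+1=4
CMP R4, 8  (cmp 4,8)
JLT body: taken
after SUB R2, R0: R2=2-3=-1
after ADD R4, 1: R4=4+1=5
CMP R4, 8  (cmp 5,8)
JLT body: taken
after SUB R2, R0: R2=(-1)-3=-4
after ADD R4, 1: R4=5+1=6
CMP R4, 8  (cmp 6,8)
JLT body: taken
after SUB R2, R0: R2=(-4)-3=-7
after ADD R4, 1: R4=6+1=7
CMP R4, 8  (cmp 7,8)
JLT body: taken
after SUB R2, R0: R2=(-7)-3=-10
after ADD R4, 1: R4=7+1=8
CMP R4, 8  (cmp 8,8)
JLT body: not taken
halt.

-10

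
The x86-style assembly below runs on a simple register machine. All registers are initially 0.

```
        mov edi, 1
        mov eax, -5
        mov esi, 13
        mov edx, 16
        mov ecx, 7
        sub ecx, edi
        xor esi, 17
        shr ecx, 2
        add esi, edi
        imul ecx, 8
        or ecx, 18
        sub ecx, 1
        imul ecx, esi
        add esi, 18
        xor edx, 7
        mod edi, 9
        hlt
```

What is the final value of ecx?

725

after mov edi, 1: edi=1
after mov eax, -5: eax=-5
after mov esi, 13: esi=13
after mov edx, 16: edx=16
after mov ecx, 7: ecx=7
after sub ecx, edi: ecx=7-1=6
after xor esi, 17: esi=13^17=28
after shr ecx, 2: ecx=6>>2=1
after add esi, edi: esi=28+1=29
after imul ecx, 8: ecx=1*8=8
after or ecx, 18: ecx=8|18=26
after sub ecx, 1: ecx=26-1=25
after imul ecx, esi: ecx=25*29=725
after add esi, 18: esi=29+18=47
after xor edx, 7: edx=16^7=23
after mod edi, 9: edi=1%9=1
halt.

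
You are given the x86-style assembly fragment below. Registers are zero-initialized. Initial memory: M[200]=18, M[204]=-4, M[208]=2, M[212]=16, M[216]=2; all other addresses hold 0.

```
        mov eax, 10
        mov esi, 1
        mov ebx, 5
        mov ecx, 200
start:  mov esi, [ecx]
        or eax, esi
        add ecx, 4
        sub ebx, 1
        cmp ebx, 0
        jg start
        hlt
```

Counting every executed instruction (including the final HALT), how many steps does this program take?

mov eax, 10 → eax=10
mov esi, 1 → esi=1
mov ebx, 5 → ebx=5
mov ecx, 200 → ecx=200
mov esi, [ecx] → esi=M[200]=18
or eax, esi → eax=10|18=26
add ecx, 4 → ecx=200+4=204
sub ebx, 1 → ebx=5-1=4
cmp ebx, 0  (cmp 4,0)
jg start: taken
mov esi, [ecx] → esi=M[204]=-4
or eax, esi → eax=26|(-4)=-2
add ecx, 4 → ecx=204+4=208
sub ebx, 1 → ebx=4-1=3
cmp ebx, 0  (cmp 3,0)
jg start: taken
mov esi, [ecx] → esi=M[208]=2
or eax, esi → eax=(-2)|2=-2
add ecx, 4 → ecx=208+4=212
sub ebx, 1 → ebx=3-1=2
cmp ebx, 0  (cmp 2,0)
jg start: taken
mov esi, [ecx] → esi=M[212]=16
or eax, esi → eax=(-2)|16=-2
add ecx, 4 → ecx=212+4=216
sub ebx, 1 → ebx=2-1=1
cmp ebx, 0  (cmp 1,0)
jg start: taken
mov esi, [ecx] → esi=M[216]=2
or eax, esi → eax=(-2)|2=-2
add ecx, 4 → ecx=216+4=220
sub ebx, 1 → ebx=1-1=0
cmp ebx, 0  (cmp 0,0)
jg start: not taken
halt.
Total executed instructions: 35.

35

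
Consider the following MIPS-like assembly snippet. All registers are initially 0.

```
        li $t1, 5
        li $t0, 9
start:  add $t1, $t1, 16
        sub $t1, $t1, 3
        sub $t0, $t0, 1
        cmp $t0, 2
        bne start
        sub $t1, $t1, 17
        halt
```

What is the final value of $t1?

li $t1, 5 → $t1=5
li $t0, 9 → $t0=9
add $t1, $t1, 16 → $t1=5+16=21
sub $t1, $t1, 3 → $t1=21-3=18
sub $t0, $t0, 1 → $t0=9-1=8
cmp $t0, 2  (cmp 8,2)
bne start: taken
add $t1, $t1, 16 → $t1=18+16=34
sub $t1, $t1, 3 → $t1=34-3=31
sub $t0, $t0, 1 → $t0=8-1=7
cmp $t0, 2  (cmp 7,2)
bne start: taken
add $t1, $t1, 16 → $t1=31+16=47
sub $t1, $t1, 3 → $t1=47-3=44
sub $t0, $t0, 1 → $t0=7-1=6
cmp $t0, 2  (cmp 6,2)
bne start: taken
add $t1, $t1, 16 → $t1=44+16=60
sub $t1, $t1, 3 → $t1=60-3=57
sub $t0, $t0, 1 → $t0=6-1=5
cmp $t0, 2  (cmp 5,2)
bne start: taken
add $t1, $t1, 16 → $t1=57+16=73
sub $t1, $t1, 3 → $t1=73-3=70
sub $t0, $t0, 1 → $t0=5-1=4
cmp $t0, 2  (cmp 4,2)
bne start: taken
add $t1, $t1, 16 → $t1=70+16=86
sub $t1, $t1, 3 → $t1=86-3=83
sub $t0, $t0, 1 → $t0=4-1=3
cmp $t0, 2  (cmp 3,2)
bne start: taken
add $t1, $t1, 16 → $t1=83+16=99
sub $t1, $t1, 3 → $t1=99-3=96
sub $t0, $t0, 1 → $t0=3-1=2
cmp $t0, 2  (cmp 2,2)
bne start: not taken
sub $t1, $t1, 17 → $t1=96-17=79
halt.

79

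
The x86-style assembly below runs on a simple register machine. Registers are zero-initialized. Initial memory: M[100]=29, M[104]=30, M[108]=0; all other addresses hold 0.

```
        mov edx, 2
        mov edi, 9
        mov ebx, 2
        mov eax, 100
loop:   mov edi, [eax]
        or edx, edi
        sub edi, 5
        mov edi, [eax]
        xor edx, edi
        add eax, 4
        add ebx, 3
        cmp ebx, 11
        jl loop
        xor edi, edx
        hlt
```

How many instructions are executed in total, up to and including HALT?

after mov edx, 2: edx=2
after mov edi, 9: edi=9
after mov ebx, 2: ebx=2
after mov eax, 100: eax=100
after mov edi, [eax]: edi=M[100]=29
after or edx, edi: edx=2|29=31
after sub edi, 5: edi=29-5=24
after mov edi, [eax]: edi=M[100]=29
after xor edx, edi: edx=31^29=2
after add eax, 4: eax=100+4=104
after add ebx, 3: ebx=2+3=5
cmp ebx, 11  (cmp 5,11)
jl loop: taken
after mov edi, [eax]: edi=M[104]=30
after or edx, edi: edx=2|30=30
after sub edi, 5: edi=30-5=25
after mov edi, [eax]: edi=M[104]=30
after xor edx, edi: edx=30^30=0
after add eax, 4: eax=104+4=108
after add ebx, 3: ebx=5+3=8
cmp ebx, 11  (cmp 8,11)
jl loop: taken
after mov edi, [eax]: edi=M[108]=0
after or edx, edi: edx=0|0=0
after sub edi, 5: edi=0-5=-5
after mov edi, [eax]: edi=M[108]=0
after xor edx, edi: edx=0^0=0
after add eax, 4: eax=108+4=112
after add ebx, 3: ebx=8+3=11
cmp ebx, 11  (cmp 11,11)
jl loop: not taken
after xor edi, edx: edi=0^0=0
halt.
Total executed instructions: 33.

33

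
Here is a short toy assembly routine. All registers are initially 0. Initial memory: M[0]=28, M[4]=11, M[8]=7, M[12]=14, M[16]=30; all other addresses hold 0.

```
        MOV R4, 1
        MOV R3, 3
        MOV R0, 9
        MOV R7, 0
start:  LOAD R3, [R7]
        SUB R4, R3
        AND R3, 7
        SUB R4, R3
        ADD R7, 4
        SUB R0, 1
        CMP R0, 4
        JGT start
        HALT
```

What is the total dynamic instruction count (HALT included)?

after MOV R4, 1: R4=1
after MOV R3, 3: R3=3
after MOV R0, 9: R0=9
after MOV R7, 0: R7=0
after LOAD R3, [R7]: R3=M[0]=28
after SUB R4, R3: R4=1-28=-27
after AND R3, 7: R3=28&7=4
after SUB R4, R3: R4=(-27)-4=-31
after ADD R7, 4: R7=0+4=4
after SUB R0, 1: R0=9-1=8
CMP R0, 4  (cmp 8,4)
JGT start: taken
after LOAD R3, [R7]: R3=M[4]=11
after SUB R4, R3: R4=(-31)-11=-42
after AND R3, 7: R3=11&7=3
after SUB R4, R3: R4=(-42)-3=-45
after ADD R7, 4: R7=4+4=8
after SUB R0, 1: R0=8-1=7
CMP R0, 4  (cmp 7,4)
JGT start: taken
after LOAD R3, [R7]: R3=M[8]=7
after SUB R4, R3: R4=(-45)-7=-52
after AND R3, 7: R3=7&7=7
after SUB R4, R3: R4=(-52)-7=-59
after ADD R7, 4: R7=8+4=12
after SUB R0, 1: R0=7-1=6
CMP R0, 4  (cmp 6,4)
JGT start: taken
after LOAD R3, [R7]: R3=M[12]=14
after SUB R4, R3: R4=(-59)-14=-73
after AND R3, 7: R3=14&7=6
after SUB R4, R3: R4=(-73)-6=-79
after ADD R7, 4: R7=12+4=16
after SUB R0, 1: R0=6-1=5
CMP R0, 4  (cmp 5,4)
JGT start: taken
after LOAD R3, [R7]: R3=M[16]=30
after SUB R4, R3: R4=(-79)-30=-109
after AND R3, 7: R3=30&7=6
after SUB R4, R3: R4=(-109)-6=-115
after ADD R7, 4: R7=16+4=20
after SUB R0, 1: R0=5-1=4
CMP R0, 4  (cmp 4,4)
JGT start: not taken
halt.
Total executed instructions: 45.

45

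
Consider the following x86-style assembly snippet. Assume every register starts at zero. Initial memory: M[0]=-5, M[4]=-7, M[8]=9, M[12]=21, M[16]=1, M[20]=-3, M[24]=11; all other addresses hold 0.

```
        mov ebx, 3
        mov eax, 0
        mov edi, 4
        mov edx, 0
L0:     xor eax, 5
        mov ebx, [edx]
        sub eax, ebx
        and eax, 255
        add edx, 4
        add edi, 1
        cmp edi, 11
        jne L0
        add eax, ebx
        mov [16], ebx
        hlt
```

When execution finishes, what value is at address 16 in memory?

11

after mov ebx, 3: ebx=3
after mov eax, 0: eax=0
after mov edi, 4: edi=4
after mov edx, 0: edx=0
after xor eax, 5: eax=0^5=5
after mov ebx, [edx]: ebx=M[0]=-5
after sub eax, ebx: eax=5-(-5)=10
after and eax, 255: eax=10&255=10
after add edx, 4: edx=0+4=4
after add edi, 1: edi=4+1=5
cmp edi, 11  (cmp 5,11)
jne L0: taken
after xor eax, 5: eax=10^5=15
after mov ebx, [edx]: ebx=M[4]=-7
after sub eax, ebx: eax=15-(-7)=22
after and eax, 255: eax=22&255=22
after add edx, 4: edx=4+4=8
after add edi, 1: edi=5+1=6
cmp edi, 11  (cmp 6,11)
jne L0: taken
after xor eax, 5: eax=22^5=19
after mov ebx, [edx]: ebx=M[8]=9
after sub eax, ebx: eax=19-9=10
after and eax, 255: eax=10&255=10
after add edx, 4: edx=8+4=12
after add edi, 1: edi=6+1=7
cmp edi, 11  (cmp 7,11)
jne L0: taken
after xor eax, 5: eax=10^5=15
after mov ebx, [edx]: ebx=M[12]=21
after sub eax, ebx: eax=15-21=-6
after and eax, 255: eax=(-6)&255=250
after add edx, 4: edx=12+4=16
after add edi, 1: edi=7+1=8
cmp edi, 11  (cmp 8,11)
jne L0: taken
after xor eax, 5: eax=250^5=255
after mov ebx, [edx]: ebx=M[16]=1
after sub eax, ebx: eax=255-1=254
after and eax, 255: eax=254&255=254
after add edx, 4: edx=16+4=20
after add edi, 1: edi=8+1=9
cmp edi, 11  (cmp 9,11)
jne L0: taken
after xor eax, 5: eax=254^5=251
after mov ebx, [edx]: ebx=M[20]=-3
after sub eax, ebx: eax=251-(-3)=254
after and eax, 255: eax=254&255=254
after add edx, 4: edx=20+4=24
after add edi, 1: edi=9+1=10
cmp edi, 11  (cmp 10,11)
jne L0: taken
after xor eax, 5: eax=254^5=251
after mov ebx, [edx]: ebx=M[24]=11
after sub eax, ebx: eax=251-11=240
after and eax, 255: eax=240&255=240
after add edx, 4: edx=24+4=28
after add edi, 1: edi=10+1=11
cmp edi, 11  (cmp 11,11)
jne L0: not taken
after add eax, ebx: eax=240+11=251
mov [16], ebx → M[16]=11
halt.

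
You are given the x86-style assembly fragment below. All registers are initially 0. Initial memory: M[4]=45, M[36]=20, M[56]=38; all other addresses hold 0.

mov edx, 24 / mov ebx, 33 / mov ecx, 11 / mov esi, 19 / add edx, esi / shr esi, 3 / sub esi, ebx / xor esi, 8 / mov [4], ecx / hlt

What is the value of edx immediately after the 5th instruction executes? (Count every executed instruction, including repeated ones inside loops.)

43

mov edx, 24 → edx=24
mov ebx, 33 → ebx=33
mov ecx, 11 → ecx=11
mov esi, 19 → esi=19
add edx, esi → edx=24+19=43
After step 5: edx = 43.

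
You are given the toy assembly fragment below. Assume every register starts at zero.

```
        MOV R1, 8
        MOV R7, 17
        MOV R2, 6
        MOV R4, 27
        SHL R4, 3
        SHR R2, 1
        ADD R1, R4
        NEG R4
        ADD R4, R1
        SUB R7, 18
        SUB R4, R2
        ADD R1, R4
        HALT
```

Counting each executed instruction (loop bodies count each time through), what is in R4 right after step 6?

216

R1=8
R7=17
R2=6
R4=27
R4=27<<3=216
R2=6>>1=3
After step 6: R4 = 216.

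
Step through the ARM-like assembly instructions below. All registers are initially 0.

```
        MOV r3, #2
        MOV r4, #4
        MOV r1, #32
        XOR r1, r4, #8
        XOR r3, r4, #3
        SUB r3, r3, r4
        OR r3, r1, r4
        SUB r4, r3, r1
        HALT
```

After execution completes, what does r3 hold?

12

MOV r3, #2 → r3=2
MOV r4, #4 → r4=4
MOV r1, #32 → r1=32
XOR r1, r4, #8 → r1=4^8=12
XOR r3, r4, #3 → r3=4^3=7
SUB r3, r3, r4 → r3=7-4=3
OR r3, r1, r4 → r3=12|4=12
SUB r4, r3, r1 → r4=12-12=0
halt.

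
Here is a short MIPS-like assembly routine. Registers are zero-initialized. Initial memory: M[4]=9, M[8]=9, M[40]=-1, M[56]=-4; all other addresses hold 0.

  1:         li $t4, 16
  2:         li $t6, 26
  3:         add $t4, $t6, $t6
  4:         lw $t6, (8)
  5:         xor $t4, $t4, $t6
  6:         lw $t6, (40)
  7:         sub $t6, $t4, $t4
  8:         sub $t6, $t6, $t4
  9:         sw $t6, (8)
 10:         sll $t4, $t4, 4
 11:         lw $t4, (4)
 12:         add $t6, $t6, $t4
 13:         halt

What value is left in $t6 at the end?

$t4=16
$t6=26
$t4=26+26=52
$t6=M[8]=9
$t4=52^9=61
$t6=M[40]=-1
$t6=61-61=0
$t6=0-61=-61
sw $t6, (8) → M[8]=-61
$t4=61<<4=976
$t4=M[4]=9
$t6=(-61)+9=-52
halt.

-52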